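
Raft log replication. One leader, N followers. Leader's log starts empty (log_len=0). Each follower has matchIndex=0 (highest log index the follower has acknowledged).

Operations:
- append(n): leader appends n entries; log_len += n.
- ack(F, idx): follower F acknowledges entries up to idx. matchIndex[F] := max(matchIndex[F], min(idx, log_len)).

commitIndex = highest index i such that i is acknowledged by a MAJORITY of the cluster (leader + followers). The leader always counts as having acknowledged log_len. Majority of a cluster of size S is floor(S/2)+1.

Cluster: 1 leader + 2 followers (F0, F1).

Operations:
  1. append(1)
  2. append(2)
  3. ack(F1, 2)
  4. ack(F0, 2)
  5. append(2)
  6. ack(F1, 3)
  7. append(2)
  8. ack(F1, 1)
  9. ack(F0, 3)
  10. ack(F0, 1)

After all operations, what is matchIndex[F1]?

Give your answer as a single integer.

Answer: 3

Derivation:
Op 1: append 1 -> log_len=1
Op 2: append 2 -> log_len=3
Op 3: F1 acks idx 2 -> match: F0=0 F1=2; commitIndex=2
Op 4: F0 acks idx 2 -> match: F0=2 F1=2; commitIndex=2
Op 5: append 2 -> log_len=5
Op 6: F1 acks idx 3 -> match: F0=2 F1=3; commitIndex=3
Op 7: append 2 -> log_len=7
Op 8: F1 acks idx 1 -> match: F0=2 F1=3; commitIndex=3
Op 9: F0 acks idx 3 -> match: F0=3 F1=3; commitIndex=3
Op 10: F0 acks idx 1 -> match: F0=3 F1=3; commitIndex=3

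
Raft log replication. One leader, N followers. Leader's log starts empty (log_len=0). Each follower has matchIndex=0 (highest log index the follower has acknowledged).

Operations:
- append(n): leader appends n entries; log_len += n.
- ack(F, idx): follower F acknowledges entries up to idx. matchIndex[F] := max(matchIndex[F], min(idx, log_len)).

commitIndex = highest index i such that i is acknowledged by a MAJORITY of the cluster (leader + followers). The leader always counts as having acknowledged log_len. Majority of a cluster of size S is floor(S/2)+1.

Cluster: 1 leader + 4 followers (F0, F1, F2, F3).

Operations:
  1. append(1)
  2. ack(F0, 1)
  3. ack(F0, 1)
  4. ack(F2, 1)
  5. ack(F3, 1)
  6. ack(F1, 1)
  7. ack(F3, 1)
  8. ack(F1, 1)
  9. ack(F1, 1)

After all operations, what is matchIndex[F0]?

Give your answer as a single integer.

Op 1: append 1 -> log_len=1
Op 2: F0 acks idx 1 -> match: F0=1 F1=0 F2=0 F3=0; commitIndex=0
Op 3: F0 acks idx 1 -> match: F0=1 F1=0 F2=0 F3=0; commitIndex=0
Op 4: F2 acks idx 1 -> match: F0=1 F1=0 F2=1 F3=0; commitIndex=1
Op 5: F3 acks idx 1 -> match: F0=1 F1=0 F2=1 F3=1; commitIndex=1
Op 6: F1 acks idx 1 -> match: F0=1 F1=1 F2=1 F3=1; commitIndex=1
Op 7: F3 acks idx 1 -> match: F0=1 F1=1 F2=1 F3=1; commitIndex=1
Op 8: F1 acks idx 1 -> match: F0=1 F1=1 F2=1 F3=1; commitIndex=1
Op 9: F1 acks idx 1 -> match: F0=1 F1=1 F2=1 F3=1; commitIndex=1

Answer: 1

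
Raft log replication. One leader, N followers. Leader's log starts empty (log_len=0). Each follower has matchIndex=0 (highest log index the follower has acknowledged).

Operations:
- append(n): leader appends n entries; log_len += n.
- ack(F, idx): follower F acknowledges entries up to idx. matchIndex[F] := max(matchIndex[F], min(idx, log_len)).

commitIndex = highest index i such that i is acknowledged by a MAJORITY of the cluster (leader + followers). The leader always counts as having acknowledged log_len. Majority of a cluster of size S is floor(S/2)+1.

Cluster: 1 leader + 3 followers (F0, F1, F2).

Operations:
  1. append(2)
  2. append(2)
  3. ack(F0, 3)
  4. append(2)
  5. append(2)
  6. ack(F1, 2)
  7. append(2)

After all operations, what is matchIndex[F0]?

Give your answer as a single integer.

Op 1: append 2 -> log_len=2
Op 2: append 2 -> log_len=4
Op 3: F0 acks idx 3 -> match: F0=3 F1=0 F2=0; commitIndex=0
Op 4: append 2 -> log_len=6
Op 5: append 2 -> log_len=8
Op 6: F1 acks idx 2 -> match: F0=3 F1=2 F2=0; commitIndex=2
Op 7: append 2 -> log_len=10

Answer: 3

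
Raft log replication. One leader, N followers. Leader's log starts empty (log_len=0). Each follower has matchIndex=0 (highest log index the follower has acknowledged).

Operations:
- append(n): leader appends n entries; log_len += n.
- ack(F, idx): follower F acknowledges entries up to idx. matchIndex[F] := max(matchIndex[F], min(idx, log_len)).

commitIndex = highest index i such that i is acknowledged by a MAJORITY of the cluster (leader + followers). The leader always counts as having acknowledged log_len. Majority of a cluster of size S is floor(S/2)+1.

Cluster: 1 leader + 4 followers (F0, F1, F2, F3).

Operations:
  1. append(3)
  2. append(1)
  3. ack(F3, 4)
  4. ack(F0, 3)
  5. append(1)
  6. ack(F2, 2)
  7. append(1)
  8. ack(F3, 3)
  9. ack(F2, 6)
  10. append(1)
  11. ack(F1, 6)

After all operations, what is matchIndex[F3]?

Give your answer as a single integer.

Answer: 4

Derivation:
Op 1: append 3 -> log_len=3
Op 2: append 1 -> log_len=4
Op 3: F3 acks idx 4 -> match: F0=0 F1=0 F2=0 F3=4; commitIndex=0
Op 4: F0 acks idx 3 -> match: F0=3 F1=0 F2=0 F3=4; commitIndex=3
Op 5: append 1 -> log_len=5
Op 6: F2 acks idx 2 -> match: F0=3 F1=0 F2=2 F3=4; commitIndex=3
Op 7: append 1 -> log_len=6
Op 8: F3 acks idx 3 -> match: F0=3 F1=0 F2=2 F3=4; commitIndex=3
Op 9: F2 acks idx 6 -> match: F0=3 F1=0 F2=6 F3=4; commitIndex=4
Op 10: append 1 -> log_len=7
Op 11: F1 acks idx 6 -> match: F0=3 F1=6 F2=6 F3=4; commitIndex=6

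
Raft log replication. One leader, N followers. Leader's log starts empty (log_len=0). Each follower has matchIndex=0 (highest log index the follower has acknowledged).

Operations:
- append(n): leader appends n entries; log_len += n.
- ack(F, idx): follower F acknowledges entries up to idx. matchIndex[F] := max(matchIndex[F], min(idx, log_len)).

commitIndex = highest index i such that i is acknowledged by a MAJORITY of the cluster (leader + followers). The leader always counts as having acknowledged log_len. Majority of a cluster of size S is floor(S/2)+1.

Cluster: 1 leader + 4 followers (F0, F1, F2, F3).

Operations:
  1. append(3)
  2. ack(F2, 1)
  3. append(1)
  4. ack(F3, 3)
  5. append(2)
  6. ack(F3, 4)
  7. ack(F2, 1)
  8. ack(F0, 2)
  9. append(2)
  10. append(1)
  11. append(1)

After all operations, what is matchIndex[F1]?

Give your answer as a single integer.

Op 1: append 3 -> log_len=3
Op 2: F2 acks idx 1 -> match: F0=0 F1=0 F2=1 F3=0; commitIndex=0
Op 3: append 1 -> log_len=4
Op 4: F3 acks idx 3 -> match: F0=0 F1=0 F2=1 F3=3; commitIndex=1
Op 5: append 2 -> log_len=6
Op 6: F3 acks idx 4 -> match: F0=0 F1=0 F2=1 F3=4; commitIndex=1
Op 7: F2 acks idx 1 -> match: F0=0 F1=0 F2=1 F3=4; commitIndex=1
Op 8: F0 acks idx 2 -> match: F0=2 F1=0 F2=1 F3=4; commitIndex=2
Op 9: append 2 -> log_len=8
Op 10: append 1 -> log_len=9
Op 11: append 1 -> log_len=10

Answer: 0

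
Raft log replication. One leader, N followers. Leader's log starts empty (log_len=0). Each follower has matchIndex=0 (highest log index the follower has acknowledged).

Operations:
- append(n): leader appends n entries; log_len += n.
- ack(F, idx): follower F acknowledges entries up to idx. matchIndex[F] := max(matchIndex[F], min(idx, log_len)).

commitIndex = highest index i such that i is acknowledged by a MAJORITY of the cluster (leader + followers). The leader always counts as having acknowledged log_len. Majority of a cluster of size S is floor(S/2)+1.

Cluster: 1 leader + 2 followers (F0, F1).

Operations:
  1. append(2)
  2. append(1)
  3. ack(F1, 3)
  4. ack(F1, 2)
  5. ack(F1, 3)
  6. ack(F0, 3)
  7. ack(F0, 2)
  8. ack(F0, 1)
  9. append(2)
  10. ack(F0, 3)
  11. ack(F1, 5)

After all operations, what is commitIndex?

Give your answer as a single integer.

Answer: 5

Derivation:
Op 1: append 2 -> log_len=2
Op 2: append 1 -> log_len=3
Op 3: F1 acks idx 3 -> match: F0=0 F1=3; commitIndex=3
Op 4: F1 acks idx 2 -> match: F0=0 F1=3; commitIndex=3
Op 5: F1 acks idx 3 -> match: F0=0 F1=3; commitIndex=3
Op 6: F0 acks idx 3 -> match: F0=3 F1=3; commitIndex=3
Op 7: F0 acks idx 2 -> match: F0=3 F1=3; commitIndex=3
Op 8: F0 acks idx 1 -> match: F0=3 F1=3; commitIndex=3
Op 9: append 2 -> log_len=5
Op 10: F0 acks idx 3 -> match: F0=3 F1=3; commitIndex=3
Op 11: F1 acks idx 5 -> match: F0=3 F1=5; commitIndex=5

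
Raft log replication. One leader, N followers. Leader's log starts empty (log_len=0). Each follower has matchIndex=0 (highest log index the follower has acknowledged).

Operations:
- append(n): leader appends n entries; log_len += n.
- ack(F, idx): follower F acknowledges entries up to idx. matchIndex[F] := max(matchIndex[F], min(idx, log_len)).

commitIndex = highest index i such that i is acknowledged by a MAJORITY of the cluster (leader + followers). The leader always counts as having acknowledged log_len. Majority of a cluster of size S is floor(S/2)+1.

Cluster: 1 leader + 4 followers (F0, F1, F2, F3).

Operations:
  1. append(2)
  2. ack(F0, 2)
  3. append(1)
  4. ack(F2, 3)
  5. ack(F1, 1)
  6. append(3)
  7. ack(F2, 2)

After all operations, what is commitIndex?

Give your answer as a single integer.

Answer: 2

Derivation:
Op 1: append 2 -> log_len=2
Op 2: F0 acks idx 2 -> match: F0=2 F1=0 F2=0 F3=0; commitIndex=0
Op 3: append 1 -> log_len=3
Op 4: F2 acks idx 3 -> match: F0=2 F1=0 F2=3 F3=0; commitIndex=2
Op 5: F1 acks idx 1 -> match: F0=2 F1=1 F2=3 F3=0; commitIndex=2
Op 6: append 3 -> log_len=6
Op 7: F2 acks idx 2 -> match: F0=2 F1=1 F2=3 F3=0; commitIndex=2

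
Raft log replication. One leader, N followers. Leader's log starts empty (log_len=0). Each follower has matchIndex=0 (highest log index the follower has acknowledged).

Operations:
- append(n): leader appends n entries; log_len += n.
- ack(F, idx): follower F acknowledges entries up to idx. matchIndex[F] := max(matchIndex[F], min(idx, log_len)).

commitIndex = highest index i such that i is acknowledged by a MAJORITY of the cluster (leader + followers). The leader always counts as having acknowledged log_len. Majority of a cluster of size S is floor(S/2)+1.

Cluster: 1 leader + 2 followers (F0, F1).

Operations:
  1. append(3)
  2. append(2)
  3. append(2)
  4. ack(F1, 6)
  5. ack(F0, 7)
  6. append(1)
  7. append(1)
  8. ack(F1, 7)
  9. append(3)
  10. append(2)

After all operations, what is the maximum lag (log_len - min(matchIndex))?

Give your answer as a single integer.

Answer: 7

Derivation:
Op 1: append 3 -> log_len=3
Op 2: append 2 -> log_len=5
Op 3: append 2 -> log_len=7
Op 4: F1 acks idx 6 -> match: F0=0 F1=6; commitIndex=6
Op 5: F0 acks idx 7 -> match: F0=7 F1=6; commitIndex=7
Op 6: append 1 -> log_len=8
Op 7: append 1 -> log_len=9
Op 8: F1 acks idx 7 -> match: F0=7 F1=7; commitIndex=7
Op 9: append 3 -> log_len=12
Op 10: append 2 -> log_len=14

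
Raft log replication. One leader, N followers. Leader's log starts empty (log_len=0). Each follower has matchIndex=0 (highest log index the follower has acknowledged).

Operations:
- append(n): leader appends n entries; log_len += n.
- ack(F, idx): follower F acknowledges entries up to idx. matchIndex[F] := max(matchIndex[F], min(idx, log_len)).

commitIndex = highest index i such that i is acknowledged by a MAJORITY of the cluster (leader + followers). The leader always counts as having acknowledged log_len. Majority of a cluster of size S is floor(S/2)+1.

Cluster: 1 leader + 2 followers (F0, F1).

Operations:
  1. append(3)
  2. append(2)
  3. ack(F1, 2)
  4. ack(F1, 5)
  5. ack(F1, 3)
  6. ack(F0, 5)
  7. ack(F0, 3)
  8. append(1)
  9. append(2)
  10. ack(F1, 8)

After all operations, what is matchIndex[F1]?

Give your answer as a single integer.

Answer: 8

Derivation:
Op 1: append 3 -> log_len=3
Op 2: append 2 -> log_len=5
Op 3: F1 acks idx 2 -> match: F0=0 F1=2; commitIndex=2
Op 4: F1 acks idx 5 -> match: F0=0 F1=5; commitIndex=5
Op 5: F1 acks idx 3 -> match: F0=0 F1=5; commitIndex=5
Op 6: F0 acks idx 5 -> match: F0=5 F1=5; commitIndex=5
Op 7: F0 acks idx 3 -> match: F0=5 F1=5; commitIndex=5
Op 8: append 1 -> log_len=6
Op 9: append 2 -> log_len=8
Op 10: F1 acks idx 8 -> match: F0=5 F1=8; commitIndex=8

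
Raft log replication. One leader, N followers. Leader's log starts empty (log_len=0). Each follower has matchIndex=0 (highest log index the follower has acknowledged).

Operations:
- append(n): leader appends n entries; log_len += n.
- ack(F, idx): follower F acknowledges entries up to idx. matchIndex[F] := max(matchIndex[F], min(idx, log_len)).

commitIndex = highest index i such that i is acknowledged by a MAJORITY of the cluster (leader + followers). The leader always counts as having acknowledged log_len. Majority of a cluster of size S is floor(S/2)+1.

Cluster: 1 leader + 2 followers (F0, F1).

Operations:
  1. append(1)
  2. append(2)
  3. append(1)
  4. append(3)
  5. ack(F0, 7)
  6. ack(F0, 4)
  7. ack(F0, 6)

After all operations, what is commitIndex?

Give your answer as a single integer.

Answer: 7

Derivation:
Op 1: append 1 -> log_len=1
Op 2: append 2 -> log_len=3
Op 3: append 1 -> log_len=4
Op 4: append 3 -> log_len=7
Op 5: F0 acks idx 7 -> match: F0=7 F1=0; commitIndex=7
Op 6: F0 acks idx 4 -> match: F0=7 F1=0; commitIndex=7
Op 7: F0 acks idx 6 -> match: F0=7 F1=0; commitIndex=7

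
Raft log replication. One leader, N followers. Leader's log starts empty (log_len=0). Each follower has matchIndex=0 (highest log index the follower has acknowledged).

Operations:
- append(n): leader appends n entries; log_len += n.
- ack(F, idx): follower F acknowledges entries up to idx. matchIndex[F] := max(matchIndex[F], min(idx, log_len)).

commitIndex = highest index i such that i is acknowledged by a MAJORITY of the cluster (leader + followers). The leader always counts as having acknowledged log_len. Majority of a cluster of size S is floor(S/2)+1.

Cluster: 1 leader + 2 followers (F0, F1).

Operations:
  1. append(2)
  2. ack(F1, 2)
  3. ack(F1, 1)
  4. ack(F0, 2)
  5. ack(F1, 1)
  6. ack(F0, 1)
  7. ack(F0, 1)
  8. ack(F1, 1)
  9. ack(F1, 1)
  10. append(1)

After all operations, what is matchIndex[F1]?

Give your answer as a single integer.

Op 1: append 2 -> log_len=2
Op 2: F1 acks idx 2 -> match: F0=0 F1=2; commitIndex=2
Op 3: F1 acks idx 1 -> match: F0=0 F1=2; commitIndex=2
Op 4: F0 acks idx 2 -> match: F0=2 F1=2; commitIndex=2
Op 5: F1 acks idx 1 -> match: F0=2 F1=2; commitIndex=2
Op 6: F0 acks idx 1 -> match: F0=2 F1=2; commitIndex=2
Op 7: F0 acks idx 1 -> match: F0=2 F1=2; commitIndex=2
Op 8: F1 acks idx 1 -> match: F0=2 F1=2; commitIndex=2
Op 9: F1 acks idx 1 -> match: F0=2 F1=2; commitIndex=2
Op 10: append 1 -> log_len=3

Answer: 2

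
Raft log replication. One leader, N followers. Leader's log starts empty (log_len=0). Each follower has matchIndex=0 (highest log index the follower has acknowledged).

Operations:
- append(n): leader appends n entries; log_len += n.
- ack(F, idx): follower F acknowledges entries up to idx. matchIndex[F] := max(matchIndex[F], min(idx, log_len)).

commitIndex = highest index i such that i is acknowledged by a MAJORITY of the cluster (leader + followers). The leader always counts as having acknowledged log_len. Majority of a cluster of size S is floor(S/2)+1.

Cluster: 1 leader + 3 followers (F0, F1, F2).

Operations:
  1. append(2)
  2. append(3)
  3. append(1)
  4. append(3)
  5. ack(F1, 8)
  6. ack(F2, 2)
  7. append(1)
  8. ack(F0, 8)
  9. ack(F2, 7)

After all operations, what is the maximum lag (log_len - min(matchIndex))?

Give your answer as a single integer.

Op 1: append 2 -> log_len=2
Op 2: append 3 -> log_len=5
Op 3: append 1 -> log_len=6
Op 4: append 3 -> log_len=9
Op 5: F1 acks idx 8 -> match: F0=0 F1=8 F2=0; commitIndex=0
Op 6: F2 acks idx 2 -> match: F0=0 F1=8 F2=2; commitIndex=2
Op 7: append 1 -> log_len=10
Op 8: F0 acks idx 8 -> match: F0=8 F1=8 F2=2; commitIndex=8
Op 9: F2 acks idx 7 -> match: F0=8 F1=8 F2=7; commitIndex=8

Answer: 3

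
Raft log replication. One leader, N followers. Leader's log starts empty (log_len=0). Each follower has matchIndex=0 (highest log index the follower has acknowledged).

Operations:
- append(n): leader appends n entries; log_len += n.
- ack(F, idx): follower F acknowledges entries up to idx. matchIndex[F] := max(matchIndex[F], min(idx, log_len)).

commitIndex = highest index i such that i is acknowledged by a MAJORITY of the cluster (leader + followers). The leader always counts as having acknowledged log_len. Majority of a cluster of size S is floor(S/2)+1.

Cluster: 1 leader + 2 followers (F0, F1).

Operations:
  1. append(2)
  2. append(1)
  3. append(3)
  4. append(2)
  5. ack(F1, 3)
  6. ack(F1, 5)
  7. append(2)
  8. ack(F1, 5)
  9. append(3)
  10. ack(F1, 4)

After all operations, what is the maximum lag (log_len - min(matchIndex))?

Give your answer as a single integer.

Answer: 13

Derivation:
Op 1: append 2 -> log_len=2
Op 2: append 1 -> log_len=3
Op 3: append 3 -> log_len=6
Op 4: append 2 -> log_len=8
Op 5: F1 acks idx 3 -> match: F0=0 F1=3; commitIndex=3
Op 6: F1 acks idx 5 -> match: F0=0 F1=5; commitIndex=5
Op 7: append 2 -> log_len=10
Op 8: F1 acks idx 5 -> match: F0=0 F1=5; commitIndex=5
Op 9: append 3 -> log_len=13
Op 10: F1 acks idx 4 -> match: F0=0 F1=5; commitIndex=5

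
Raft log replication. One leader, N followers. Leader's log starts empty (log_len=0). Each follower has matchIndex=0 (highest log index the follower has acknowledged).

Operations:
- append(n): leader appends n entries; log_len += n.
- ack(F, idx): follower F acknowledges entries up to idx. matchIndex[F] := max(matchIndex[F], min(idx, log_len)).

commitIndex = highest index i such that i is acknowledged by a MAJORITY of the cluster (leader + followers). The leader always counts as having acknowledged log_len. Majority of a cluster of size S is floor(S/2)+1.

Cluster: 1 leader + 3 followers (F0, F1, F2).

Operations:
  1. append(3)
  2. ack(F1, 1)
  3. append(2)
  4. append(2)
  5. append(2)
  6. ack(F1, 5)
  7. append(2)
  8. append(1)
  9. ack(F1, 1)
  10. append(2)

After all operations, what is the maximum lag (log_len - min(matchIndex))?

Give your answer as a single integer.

Answer: 14

Derivation:
Op 1: append 3 -> log_len=3
Op 2: F1 acks idx 1 -> match: F0=0 F1=1 F2=0; commitIndex=0
Op 3: append 2 -> log_len=5
Op 4: append 2 -> log_len=7
Op 5: append 2 -> log_len=9
Op 6: F1 acks idx 5 -> match: F0=0 F1=5 F2=0; commitIndex=0
Op 7: append 2 -> log_len=11
Op 8: append 1 -> log_len=12
Op 9: F1 acks idx 1 -> match: F0=0 F1=5 F2=0; commitIndex=0
Op 10: append 2 -> log_len=14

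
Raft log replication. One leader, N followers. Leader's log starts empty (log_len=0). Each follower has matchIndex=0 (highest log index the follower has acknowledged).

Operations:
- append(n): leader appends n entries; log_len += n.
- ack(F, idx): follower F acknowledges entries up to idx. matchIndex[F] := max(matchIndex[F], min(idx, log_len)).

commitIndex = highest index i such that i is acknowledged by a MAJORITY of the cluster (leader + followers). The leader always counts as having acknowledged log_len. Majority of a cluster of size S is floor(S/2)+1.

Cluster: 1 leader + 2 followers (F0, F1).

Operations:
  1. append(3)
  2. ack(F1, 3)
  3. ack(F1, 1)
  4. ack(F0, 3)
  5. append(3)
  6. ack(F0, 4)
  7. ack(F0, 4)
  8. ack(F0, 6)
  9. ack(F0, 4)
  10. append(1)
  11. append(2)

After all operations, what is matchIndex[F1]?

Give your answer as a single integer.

Answer: 3

Derivation:
Op 1: append 3 -> log_len=3
Op 2: F1 acks idx 3 -> match: F0=0 F1=3; commitIndex=3
Op 3: F1 acks idx 1 -> match: F0=0 F1=3; commitIndex=3
Op 4: F0 acks idx 3 -> match: F0=3 F1=3; commitIndex=3
Op 5: append 3 -> log_len=6
Op 6: F0 acks idx 4 -> match: F0=4 F1=3; commitIndex=4
Op 7: F0 acks idx 4 -> match: F0=4 F1=3; commitIndex=4
Op 8: F0 acks idx 6 -> match: F0=6 F1=3; commitIndex=6
Op 9: F0 acks idx 4 -> match: F0=6 F1=3; commitIndex=6
Op 10: append 1 -> log_len=7
Op 11: append 2 -> log_len=9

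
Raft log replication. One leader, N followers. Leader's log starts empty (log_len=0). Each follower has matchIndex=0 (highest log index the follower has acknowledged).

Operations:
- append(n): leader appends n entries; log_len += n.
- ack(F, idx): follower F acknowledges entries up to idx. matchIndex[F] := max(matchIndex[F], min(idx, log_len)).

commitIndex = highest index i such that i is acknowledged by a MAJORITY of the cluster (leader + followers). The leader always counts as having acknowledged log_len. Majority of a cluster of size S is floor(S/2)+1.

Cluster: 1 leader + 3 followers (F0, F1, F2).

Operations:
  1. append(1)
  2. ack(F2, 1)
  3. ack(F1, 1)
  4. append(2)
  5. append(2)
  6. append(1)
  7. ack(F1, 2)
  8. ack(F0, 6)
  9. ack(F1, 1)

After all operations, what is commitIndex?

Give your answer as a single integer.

Op 1: append 1 -> log_len=1
Op 2: F2 acks idx 1 -> match: F0=0 F1=0 F2=1; commitIndex=0
Op 3: F1 acks idx 1 -> match: F0=0 F1=1 F2=1; commitIndex=1
Op 4: append 2 -> log_len=3
Op 5: append 2 -> log_len=5
Op 6: append 1 -> log_len=6
Op 7: F1 acks idx 2 -> match: F0=0 F1=2 F2=1; commitIndex=1
Op 8: F0 acks idx 6 -> match: F0=6 F1=2 F2=1; commitIndex=2
Op 9: F1 acks idx 1 -> match: F0=6 F1=2 F2=1; commitIndex=2

Answer: 2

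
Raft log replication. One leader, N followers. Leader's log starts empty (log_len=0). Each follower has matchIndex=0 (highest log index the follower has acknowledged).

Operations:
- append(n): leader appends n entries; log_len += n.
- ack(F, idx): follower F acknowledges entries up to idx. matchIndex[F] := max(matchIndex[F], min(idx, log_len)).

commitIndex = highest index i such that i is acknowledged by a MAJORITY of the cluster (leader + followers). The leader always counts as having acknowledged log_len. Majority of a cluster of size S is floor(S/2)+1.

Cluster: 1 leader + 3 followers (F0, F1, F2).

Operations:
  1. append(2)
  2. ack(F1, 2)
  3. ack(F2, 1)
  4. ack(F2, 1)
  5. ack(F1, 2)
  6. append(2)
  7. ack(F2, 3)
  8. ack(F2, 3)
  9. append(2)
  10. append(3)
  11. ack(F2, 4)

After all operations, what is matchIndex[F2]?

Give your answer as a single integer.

Op 1: append 2 -> log_len=2
Op 2: F1 acks idx 2 -> match: F0=0 F1=2 F2=0; commitIndex=0
Op 3: F2 acks idx 1 -> match: F0=0 F1=2 F2=1; commitIndex=1
Op 4: F2 acks idx 1 -> match: F0=0 F1=2 F2=1; commitIndex=1
Op 5: F1 acks idx 2 -> match: F0=0 F1=2 F2=1; commitIndex=1
Op 6: append 2 -> log_len=4
Op 7: F2 acks idx 3 -> match: F0=0 F1=2 F2=3; commitIndex=2
Op 8: F2 acks idx 3 -> match: F0=0 F1=2 F2=3; commitIndex=2
Op 9: append 2 -> log_len=6
Op 10: append 3 -> log_len=9
Op 11: F2 acks idx 4 -> match: F0=0 F1=2 F2=4; commitIndex=2

Answer: 4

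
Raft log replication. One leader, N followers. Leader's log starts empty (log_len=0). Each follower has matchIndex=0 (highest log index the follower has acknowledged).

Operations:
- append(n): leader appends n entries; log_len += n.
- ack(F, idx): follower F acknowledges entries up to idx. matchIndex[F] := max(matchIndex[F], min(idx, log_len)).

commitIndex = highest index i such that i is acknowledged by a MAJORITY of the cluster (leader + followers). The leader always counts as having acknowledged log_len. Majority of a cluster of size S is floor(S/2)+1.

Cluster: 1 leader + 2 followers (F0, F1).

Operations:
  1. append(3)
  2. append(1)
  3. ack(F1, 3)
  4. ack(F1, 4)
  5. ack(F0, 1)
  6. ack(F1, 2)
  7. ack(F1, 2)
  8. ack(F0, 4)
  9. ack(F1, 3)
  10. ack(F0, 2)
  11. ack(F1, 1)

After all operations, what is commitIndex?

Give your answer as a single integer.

Answer: 4

Derivation:
Op 1: append 3 -> log_len=3
Op 2: append 1 -> log_len=4
Op 3: F1 acks idx 3 -> match: F0=0 F1=3; commitIndex=3
Op 4: F1 acks idx 4 -> match: F0=0 F1=4; commitIndex=4
Op 5: F0 acks idx 1 -> match: F0=1 F1=4; commitIndex=4
Op 6: F1 acks idx 2 -> match: F0=1 F1=4; commitIndex=4
Op 7: F1 acks idx 2 -> match: F0=1 F1=4; commitIndex=4
Op 8: F0 acks idx 4 -> match: F0=4 F1=4; commitIndex=4
Op 9: F1 acks idx 3 -> match: F0=4 F1=4; commitIndex=4
Op 10: F0 acks idx 2 -> match: F0=4 F1=4; commitIndex=4
Op 11: F1 acks idx 1 -> match: F0=4 F1=4; commitIndex=4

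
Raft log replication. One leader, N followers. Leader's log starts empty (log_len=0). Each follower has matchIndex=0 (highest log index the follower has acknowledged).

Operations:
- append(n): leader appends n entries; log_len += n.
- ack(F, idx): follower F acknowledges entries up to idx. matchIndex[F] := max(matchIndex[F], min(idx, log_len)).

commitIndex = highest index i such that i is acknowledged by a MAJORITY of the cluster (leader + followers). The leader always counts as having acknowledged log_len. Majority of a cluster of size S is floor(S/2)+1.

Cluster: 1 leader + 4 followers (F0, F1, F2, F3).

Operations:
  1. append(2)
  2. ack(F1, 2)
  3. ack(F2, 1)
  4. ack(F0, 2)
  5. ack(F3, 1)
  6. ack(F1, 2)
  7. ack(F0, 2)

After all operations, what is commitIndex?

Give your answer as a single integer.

Op 1: append 2 -> log_len=2
Op 2: F1 acks idx 2 -> match: F0=0 F1=2 F2=0 F3=0; commitIndex=0
Op 3: F2 acks idx 1 -> match: F0=0 F1=2 F2=1 F3=0; commitIndex=1
Op 4: F0 acks idx 2 -> match: F0=2 F1=2 F2=1 F3=0; commitIndex=2
Op 5: F3 acks idx 1 -> match: F0=2 F1=2 F2=1 F3=1; commitIndex=2
Op 6: F1 acks idx 2 -> match: F0=2 F1=2 F2=1 F3=1; commitIndex=2
Op 7: F0 acks idx 2 -> match: F0=2 F1=2 F2=1 F3=1; commitIndex=2

Answer: 2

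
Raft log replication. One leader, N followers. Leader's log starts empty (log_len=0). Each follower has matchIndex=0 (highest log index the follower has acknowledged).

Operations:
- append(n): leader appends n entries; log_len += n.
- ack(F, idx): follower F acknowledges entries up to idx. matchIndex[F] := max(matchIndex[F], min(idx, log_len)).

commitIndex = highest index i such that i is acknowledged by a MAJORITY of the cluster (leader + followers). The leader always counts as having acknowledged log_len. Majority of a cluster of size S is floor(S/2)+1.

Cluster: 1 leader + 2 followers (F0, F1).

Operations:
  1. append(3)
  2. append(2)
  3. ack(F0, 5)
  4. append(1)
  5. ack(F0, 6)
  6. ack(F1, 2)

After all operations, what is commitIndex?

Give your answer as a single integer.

Op 1: append 3 -> log_len=3
Op 2: append 2 -> log_len=5
Op 3: F0 acks idx 5 -> match: F0=5 F1=0; commitIndex=5
Op 4: append 1 -> log_len=6
Op 5: F0 acks idx 6 -> match: F0=6 F1=0; commitIndex=6
Op 6: F1 acks idx 2 -> match: F0=6 F1=2; commitIndex=6

Answer: 6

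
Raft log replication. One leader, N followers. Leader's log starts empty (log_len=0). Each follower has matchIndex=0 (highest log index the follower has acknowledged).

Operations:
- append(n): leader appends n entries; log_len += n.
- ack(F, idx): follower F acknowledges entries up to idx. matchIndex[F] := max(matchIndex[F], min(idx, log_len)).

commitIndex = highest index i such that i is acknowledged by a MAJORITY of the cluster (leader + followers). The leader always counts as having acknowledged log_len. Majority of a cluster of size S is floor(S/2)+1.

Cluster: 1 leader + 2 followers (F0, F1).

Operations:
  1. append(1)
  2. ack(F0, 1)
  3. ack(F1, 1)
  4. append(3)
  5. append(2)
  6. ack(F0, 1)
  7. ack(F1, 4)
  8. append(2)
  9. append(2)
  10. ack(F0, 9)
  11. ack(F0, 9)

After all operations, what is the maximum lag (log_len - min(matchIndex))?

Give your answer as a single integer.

Answer: 6

Derivation:
Op 1: append 1 -> log_len=1
Op 2: F0 acks idx 1 -> match: F0=1 F1=0; commitIndex=1
Op 3: F1 acks idx 1 -> match: F0=1 F1=1; commitIndex=1
Op 4: append 3 -> log_len=4
Op 5: append 2 -> log_len=6
Op 6: F0 acks idx 1 -> match: F0=1 F1=1; commitIndex=1
Op 7: F1 acks idx 4 -> match: F0=1 F1=4; commitIndex=4
Op 8: append 2 -> log_len=8
Op 9: append 2 -> log_len=10
Op 10: F0 acks idx 9 -> match: F0=9 F1=4; commitIndex=9
Op 11: F0 acks idx 9 -> match: F0=9 F1=4; commitIndex=9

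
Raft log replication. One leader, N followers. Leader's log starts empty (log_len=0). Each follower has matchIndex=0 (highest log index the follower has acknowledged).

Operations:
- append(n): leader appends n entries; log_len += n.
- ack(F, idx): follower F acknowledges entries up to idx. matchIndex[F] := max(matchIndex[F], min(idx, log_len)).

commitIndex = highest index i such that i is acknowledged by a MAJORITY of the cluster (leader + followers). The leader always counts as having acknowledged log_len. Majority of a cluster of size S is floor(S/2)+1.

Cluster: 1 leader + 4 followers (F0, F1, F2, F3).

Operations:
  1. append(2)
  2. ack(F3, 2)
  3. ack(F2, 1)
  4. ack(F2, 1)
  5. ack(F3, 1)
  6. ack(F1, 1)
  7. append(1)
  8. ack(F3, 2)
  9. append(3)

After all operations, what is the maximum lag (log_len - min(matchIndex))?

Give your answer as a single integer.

Op 1: append 2 -> log_len=2
Op 2: F3 acks idx 2 -> match: F0=0 F1=0 F2=0 F3=2; commitIndex=0
Op 3: F2 acks idx 1 -> match: F0=0 F1=0 F2=1 F3=2; commitIndex=1
Op 4: F2 acks idx 1 -> match: F0=0 F1=0 F2=1 F3=2; commitIndex=1
Op 5: F3 acks idx 1 -> match: F0=0 F1=0 F2=1 F3=2; commitIndex=1
Op 6: F1 acks idx 1 -> match: F0=0 F1=1 F2=1 F3=2; commitIndex=1
Op 7: append 1 -> log_len=3
Op 8: F3 acks idx 2 -> match: F0=0 F1=1 F2=1 F3=2; commitIndex=1
Op 9: append 3 -> log_len=6

Answer: 6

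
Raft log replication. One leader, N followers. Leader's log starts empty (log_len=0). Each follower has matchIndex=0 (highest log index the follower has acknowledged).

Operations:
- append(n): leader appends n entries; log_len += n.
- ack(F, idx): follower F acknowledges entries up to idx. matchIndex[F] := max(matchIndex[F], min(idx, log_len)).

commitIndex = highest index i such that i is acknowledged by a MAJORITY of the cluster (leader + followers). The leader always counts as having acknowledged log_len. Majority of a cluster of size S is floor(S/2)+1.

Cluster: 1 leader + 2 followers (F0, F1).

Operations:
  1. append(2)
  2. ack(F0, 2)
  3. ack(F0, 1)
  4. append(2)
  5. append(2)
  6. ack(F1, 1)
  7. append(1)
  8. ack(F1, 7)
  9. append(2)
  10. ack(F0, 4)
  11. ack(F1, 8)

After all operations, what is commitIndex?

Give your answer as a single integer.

Answer: 8

Derivation:
Op 1: append 2 -> log_len=2
Op 2: F0 acks idx 2 -> match: F0=2 F1=0; commitIndex=2
Op 3: F0 acks idx 1 -> match: F0=2 F1=0; commitIndex=2
Op 4: append 2 -> log_len=4
Op 5: append 2 -> log_len=6
Op 6: F1 acks idx 1 -> match: F0=2 F1=1; commitIndex=2
Op 7: append 1 -> log_len=7
Op 8: F1 acks idx 7 -> match: F0=2 F1=7; commitIndex=7
Op 9: append 2 -> log_len=9
Op 10: F0 acks idx 4 -> match: F0=4 F1=7; commitIndex=7
Op 11: F1 acks idx 8 -> match: F0=4 F1=8; commitIndex=8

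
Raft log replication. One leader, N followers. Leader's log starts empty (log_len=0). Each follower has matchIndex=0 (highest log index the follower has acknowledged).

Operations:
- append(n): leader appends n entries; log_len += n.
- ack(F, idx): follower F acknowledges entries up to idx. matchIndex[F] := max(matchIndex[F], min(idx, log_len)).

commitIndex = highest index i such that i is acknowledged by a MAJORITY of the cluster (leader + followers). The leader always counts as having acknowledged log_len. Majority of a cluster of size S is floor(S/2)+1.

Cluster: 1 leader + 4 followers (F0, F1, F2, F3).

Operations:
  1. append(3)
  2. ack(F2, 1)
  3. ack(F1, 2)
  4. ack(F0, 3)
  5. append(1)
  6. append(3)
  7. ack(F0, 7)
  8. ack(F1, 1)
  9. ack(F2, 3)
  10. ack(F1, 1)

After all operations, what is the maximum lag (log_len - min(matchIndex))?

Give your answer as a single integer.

Op 1: append 3 -> log_len=3
Op 2: F2 acks idx 1 -> match: F0=0 F1=0 F2=1 F3=0; commitIndex=0
Op 3: F1 acks idx 2 -> match: F0=0 F1=2 F2=1 F3=0; commitIndex=1
Op 4: F0 acks idx 3 -> match: F0=3 F1=2 F2=1 F3=0; commitIndex=2
Op 5: append 1 -> log_len=4
Op 6: append 3 -> log_len=7
Op 7: F0 acks idx 7 -> match: F0=7 F1=2 F2=1 F3=0; commitIndex=2
Op 8: F1 acks idx 1 -> match: F0=7 F1=2 F2=1 F3=0; commitIndex=2
Op 9: F2 acks idx 3 -> match: F0=7 F1=2 F2=3 F3=0; commitIndex=3
Op 10: F1 acks idx 1 -> match: F0=7 F1=2 F2=3 F3=0; commitIndex=3

Answer: 7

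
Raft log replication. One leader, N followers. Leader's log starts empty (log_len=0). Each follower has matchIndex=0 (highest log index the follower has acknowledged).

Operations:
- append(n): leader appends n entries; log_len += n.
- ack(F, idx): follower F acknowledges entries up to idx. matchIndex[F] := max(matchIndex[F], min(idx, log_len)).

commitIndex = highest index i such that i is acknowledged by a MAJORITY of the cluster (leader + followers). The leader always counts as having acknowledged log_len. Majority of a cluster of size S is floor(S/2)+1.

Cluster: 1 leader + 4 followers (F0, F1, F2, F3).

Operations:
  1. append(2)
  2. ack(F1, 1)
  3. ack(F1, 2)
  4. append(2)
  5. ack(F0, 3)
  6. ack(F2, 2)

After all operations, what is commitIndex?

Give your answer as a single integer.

Answer: 2

Derivation:
Op 1: append 2 -> log_len=2
Op 2: F1 acks idx 1 -> match: F0=0 F1=1 F2=0 F3=0; commitIndex=0
Op 3: F1 acks idx 2 -> match: F0=0 F1=2 F2=0 F3=0; commitIndex=0
Op 4: append 2 -> log_len=4
Op 5: F0 acks idx 3 -> match: F0=3 F1=2 F2=0 F3=0; commitIndex=2
Op 6: F2 acks idx 2 -> match: F0=3 F1=2 F2=2 F3=0; commitIndex=2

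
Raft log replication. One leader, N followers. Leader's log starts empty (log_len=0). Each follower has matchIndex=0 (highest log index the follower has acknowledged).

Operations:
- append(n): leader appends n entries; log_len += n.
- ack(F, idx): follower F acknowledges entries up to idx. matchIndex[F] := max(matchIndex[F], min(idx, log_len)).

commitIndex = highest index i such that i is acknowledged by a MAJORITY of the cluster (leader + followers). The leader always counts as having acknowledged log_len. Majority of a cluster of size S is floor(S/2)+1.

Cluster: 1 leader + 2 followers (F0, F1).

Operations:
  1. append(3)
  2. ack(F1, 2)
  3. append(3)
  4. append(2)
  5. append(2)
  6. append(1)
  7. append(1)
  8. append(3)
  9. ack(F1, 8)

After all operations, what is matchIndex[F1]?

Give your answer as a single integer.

Op 1: append 3 -> log_len=3
Op 2: F1 acks idx 2 -> match: F0=0 F1=2; commitIndex=2
Op 3: append 3 -> log_len=6
Op 4: append 2 -> log_len=8
Op 5: append 2 -> log_len=10
Op 6: append 1 -> log_len=11
Op 7: append 1 -> log_len=12
Op 8: append 3 -> log_len=15
Op 9: F1 acks idx 8 -> match: F0=0 F1=8; commitIndex=8

Answer: 8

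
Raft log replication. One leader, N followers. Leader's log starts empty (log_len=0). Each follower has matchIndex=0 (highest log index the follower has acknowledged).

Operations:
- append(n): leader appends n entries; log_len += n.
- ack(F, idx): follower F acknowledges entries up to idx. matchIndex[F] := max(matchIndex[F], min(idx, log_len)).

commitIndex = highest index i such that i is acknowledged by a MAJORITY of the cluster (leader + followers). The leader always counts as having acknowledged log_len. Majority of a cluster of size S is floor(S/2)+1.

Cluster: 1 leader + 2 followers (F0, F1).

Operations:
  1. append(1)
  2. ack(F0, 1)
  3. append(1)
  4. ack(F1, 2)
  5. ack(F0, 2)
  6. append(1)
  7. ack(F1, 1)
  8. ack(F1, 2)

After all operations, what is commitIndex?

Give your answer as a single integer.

Op 1: append 1 -> log_len=1
Op 2: F0 acks idx 1 -> match: F0=1 F1=0; commitIndex=1
Op 3: append 1 -> log_len=2
Op 4: F1 acks idx 2 -> match: F0=1 F1=2; commitIndex=2
Op 5: F0 acks idx 2 -> match: F0=2 F1=2; commitIndex=2
Op 6: append 1 -> log_len=3
Op 7: F1 acks idx 1 -> match: F0=2 F1=2; commitIndex=2
Op 8: F1 acks idx 2 -> match: F0=2 F1=2; commitIndex=2

Answer: 2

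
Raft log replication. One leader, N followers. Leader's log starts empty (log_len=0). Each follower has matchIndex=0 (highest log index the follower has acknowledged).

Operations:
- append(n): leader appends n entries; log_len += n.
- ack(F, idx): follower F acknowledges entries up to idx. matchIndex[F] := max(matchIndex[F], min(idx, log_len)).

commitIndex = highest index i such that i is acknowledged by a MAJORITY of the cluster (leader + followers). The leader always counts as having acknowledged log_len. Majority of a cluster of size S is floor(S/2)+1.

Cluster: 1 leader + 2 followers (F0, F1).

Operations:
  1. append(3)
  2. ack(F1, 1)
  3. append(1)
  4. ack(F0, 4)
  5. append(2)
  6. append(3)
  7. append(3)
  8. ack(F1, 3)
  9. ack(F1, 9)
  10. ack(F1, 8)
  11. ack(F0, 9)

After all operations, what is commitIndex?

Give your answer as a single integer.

Op 1: append 3 -> log_len=3
Op 2: F1 acks idx 1 -> match: F0=0 F1=1; commitIndex=1
Op 3: append 1 -> log_len=4
Op 4: F0 acks idx 4 -> match: F0=4 F1=1; commitIndex=4
Op 5: append 2 -> log_len=6
Op 6: append 3 -> log_len=9
Op 7: append 3 -> log_len=12
Op 8: F1 acks idx 3 -> match: F0=4 F1=3; commitIndex=4
Op 9: F1 acks idx 9 -> match: F0=4 F1=9; commitIndex=9
Op 10: F1 acks idx 8 -> match: F0=4 F1=9; commitIndex=9
Op 11: F0 acks idx 9 -> match: F0=9 F1=9; commitIndex=9

Answer: 9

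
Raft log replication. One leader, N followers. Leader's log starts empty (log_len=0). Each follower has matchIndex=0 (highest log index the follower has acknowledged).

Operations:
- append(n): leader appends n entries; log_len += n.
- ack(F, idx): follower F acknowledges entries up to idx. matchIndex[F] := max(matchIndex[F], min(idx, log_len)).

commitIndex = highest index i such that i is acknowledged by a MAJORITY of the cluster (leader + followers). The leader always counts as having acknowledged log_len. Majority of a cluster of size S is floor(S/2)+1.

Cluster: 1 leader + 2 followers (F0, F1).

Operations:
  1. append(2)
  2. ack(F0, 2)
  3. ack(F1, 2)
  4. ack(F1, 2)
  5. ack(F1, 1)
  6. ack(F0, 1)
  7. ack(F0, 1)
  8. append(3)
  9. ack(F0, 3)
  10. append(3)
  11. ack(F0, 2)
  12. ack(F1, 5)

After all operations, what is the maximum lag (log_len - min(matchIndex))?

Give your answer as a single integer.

Answer: 5

Derivation:
Op 1: append 2 -> log_len=2
Op 2: F0 acks idx 2 -> match: F0=2 F1=0; commitIndex=2
Op 3: F1 acks idx 2 -> match: F0=2 F1=2; commitIndex=2
Op 4: F1 acks idx 2 -> match: F0=2 F1=2; commitIndex=2
Op 5: F1 acks idx 1 -> match: F0=2 F1=2; commitIndex=2
Op 6: F0 acks idx 1 -> match: F0=2 F1=2; commitIndex=2
Op 7: F0 acks idx 1 -> match: F0=2 F1=2; commitIndex=2
Op 8: append 3 -> log_len=5
Op 9: F0 acks idx 3 -> match: F0=3 F1=2; commitIndex=3
Op 10: append 3 -> log_len=8
Op 11: F0 acks idx 2 -> match: F0=3 F1=2; commitIndex=3
Op 12: F1 acks idx 5 -> match: F0=3 F1=5; commitIndex=5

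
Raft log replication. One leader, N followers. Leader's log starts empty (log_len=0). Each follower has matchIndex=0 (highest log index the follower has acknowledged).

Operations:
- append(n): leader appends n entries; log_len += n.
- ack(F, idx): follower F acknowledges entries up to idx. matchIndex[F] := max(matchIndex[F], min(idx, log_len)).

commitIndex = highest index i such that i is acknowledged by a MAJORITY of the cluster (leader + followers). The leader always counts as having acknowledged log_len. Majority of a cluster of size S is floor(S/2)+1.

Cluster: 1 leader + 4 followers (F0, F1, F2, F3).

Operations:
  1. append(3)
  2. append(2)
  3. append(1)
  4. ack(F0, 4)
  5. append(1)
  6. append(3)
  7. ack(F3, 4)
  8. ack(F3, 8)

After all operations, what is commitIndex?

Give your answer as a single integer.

Op 1: append 3 -> log_len=3
Op 2: append 2 -> log_len=5
Op 3: append 1 -> log_len=6
Op 4: F0 acks idx 4 -> match: F0=4 F1=0 F2=0 F3=0; commitIndex=0
Op 5: append 1 -> log_len=7
Op 6: append 3 -> log_len=10
Op 7: F3 acks idx 4 -> match: F0=4 F1=0 F2=0 F3=4; commitIndex=4
Op 8: F3 acks idx 8 -> match: F0=4 F1=0 F2=0 F3=8; commitIndex=4

Answer: 4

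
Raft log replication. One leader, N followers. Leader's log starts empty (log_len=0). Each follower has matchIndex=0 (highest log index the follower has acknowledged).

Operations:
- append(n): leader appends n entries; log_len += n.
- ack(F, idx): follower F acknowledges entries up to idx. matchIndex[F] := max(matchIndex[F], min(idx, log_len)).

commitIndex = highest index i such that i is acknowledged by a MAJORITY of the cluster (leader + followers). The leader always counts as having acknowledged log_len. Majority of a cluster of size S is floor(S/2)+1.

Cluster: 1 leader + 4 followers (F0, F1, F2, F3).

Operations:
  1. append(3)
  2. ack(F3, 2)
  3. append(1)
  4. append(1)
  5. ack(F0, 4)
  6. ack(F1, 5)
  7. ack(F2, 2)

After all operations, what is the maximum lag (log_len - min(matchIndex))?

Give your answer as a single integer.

Op 1: append 3 -> log_len=3
Op 2: F3 acks idx 2 -> match: F0=0 F1=0 F2=0 F3=2; commitIndex=0
Op 3: append 1 -> log_len=4
Op 4: append 1 -> log_len=5
Op 5: F0 acks idx 4 -> match: F0=4 F1=0 F2=0 F3=2; commitIndex=2
Op 6: F1 acks idx 5 -> match: F0=4 F1=5 F2=0 F3=2; commitIndex=4
Op 7: F2 acks idx 2 -> match: F0=4 F1=5 F2=2 F3=2; commitIndex=4

Answer: 3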